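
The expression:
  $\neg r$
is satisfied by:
  {r: False}


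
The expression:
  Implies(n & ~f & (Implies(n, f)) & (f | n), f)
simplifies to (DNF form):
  True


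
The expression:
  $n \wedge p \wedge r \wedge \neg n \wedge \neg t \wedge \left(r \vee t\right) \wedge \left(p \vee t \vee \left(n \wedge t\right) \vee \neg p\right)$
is never true.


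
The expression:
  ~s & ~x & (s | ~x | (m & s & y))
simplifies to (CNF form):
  ~s & ~x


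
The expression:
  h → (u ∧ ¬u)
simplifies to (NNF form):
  ¬h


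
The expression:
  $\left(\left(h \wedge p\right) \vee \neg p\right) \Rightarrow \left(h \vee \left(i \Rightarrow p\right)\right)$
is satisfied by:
  {p: True, h: True, i: False}
  {p: True, h: False, i: False}
  {h: True, p: False, i: False}
  {p: False, h: False, i: False}
  {i: True, p: True, h: True}
  {i: True, p: True, h: False}
  {i: True, h: True, p: False}


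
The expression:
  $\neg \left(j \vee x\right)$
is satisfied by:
  {x: False, j: False}


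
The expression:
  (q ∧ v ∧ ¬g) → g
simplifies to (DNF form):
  g ∨ ¬q ∨ ¬v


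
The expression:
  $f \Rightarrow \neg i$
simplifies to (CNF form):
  $\neg f \vee \neg i$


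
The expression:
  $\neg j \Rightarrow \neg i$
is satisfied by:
  {j: True, i: False}
  {i: False, j: False}
  {i: True, j: True}


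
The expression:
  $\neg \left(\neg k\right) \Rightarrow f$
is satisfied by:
  {f: True, k: False}
  {k: False, f: False}
  {k: True, f: True}


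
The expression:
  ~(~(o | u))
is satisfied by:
  {o: True, u: True}
  {o: True, u: False}
  {u: True, o: False}


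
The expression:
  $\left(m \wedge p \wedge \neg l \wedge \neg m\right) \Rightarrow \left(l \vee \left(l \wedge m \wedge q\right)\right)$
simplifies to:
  $\text{True}$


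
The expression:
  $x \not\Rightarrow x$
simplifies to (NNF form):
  $\text{False}$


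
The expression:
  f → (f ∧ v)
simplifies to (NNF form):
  v ∨ ¬f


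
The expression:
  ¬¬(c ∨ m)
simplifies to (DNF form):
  c ∨ m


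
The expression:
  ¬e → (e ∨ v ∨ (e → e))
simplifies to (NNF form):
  True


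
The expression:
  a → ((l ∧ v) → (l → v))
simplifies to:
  True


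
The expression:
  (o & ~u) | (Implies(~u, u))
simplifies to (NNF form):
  o | u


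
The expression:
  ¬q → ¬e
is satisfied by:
  {q: True, e: False}
  {e: False, q: False}
  {e: True, q: True}


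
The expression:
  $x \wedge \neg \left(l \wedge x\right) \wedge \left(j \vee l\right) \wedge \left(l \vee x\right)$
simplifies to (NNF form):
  $j \wedge x \wedge \neg l$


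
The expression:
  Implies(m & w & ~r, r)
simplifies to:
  r | ~m | ~w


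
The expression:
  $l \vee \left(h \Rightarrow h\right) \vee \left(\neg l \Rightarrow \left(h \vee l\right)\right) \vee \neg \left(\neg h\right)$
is always true.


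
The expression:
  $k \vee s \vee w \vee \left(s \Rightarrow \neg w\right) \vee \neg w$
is always true.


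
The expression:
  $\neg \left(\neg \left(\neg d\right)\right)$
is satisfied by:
  {d: False}


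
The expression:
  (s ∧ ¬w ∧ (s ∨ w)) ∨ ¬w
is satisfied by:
  {w: False}


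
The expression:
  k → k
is always true.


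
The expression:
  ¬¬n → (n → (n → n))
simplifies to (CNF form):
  True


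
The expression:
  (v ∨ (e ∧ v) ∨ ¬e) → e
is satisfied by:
  {e: True}


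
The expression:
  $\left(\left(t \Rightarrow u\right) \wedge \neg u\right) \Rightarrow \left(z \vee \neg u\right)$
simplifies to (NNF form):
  $\text{True}$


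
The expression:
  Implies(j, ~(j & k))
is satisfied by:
  {k: False, j: False}
  {j: True, k: False}
  {k: True, j: False}


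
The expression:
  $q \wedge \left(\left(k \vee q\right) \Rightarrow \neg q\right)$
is never true.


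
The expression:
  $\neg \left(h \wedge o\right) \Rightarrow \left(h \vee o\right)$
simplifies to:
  $h \vee o$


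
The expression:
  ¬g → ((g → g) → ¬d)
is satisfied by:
  {g: True, d: False}
  {d: False, g: False}
  {d: True, g: True}


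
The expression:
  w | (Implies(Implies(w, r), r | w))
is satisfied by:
  {r: True, w: True}
  {r: True, w: False}
  {w: True, r: False}


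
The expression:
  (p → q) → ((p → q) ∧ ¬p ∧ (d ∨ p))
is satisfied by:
  {d: True, q: False, p: False}
  {p: True, q: False, d: True}
  {p: True, q: False, d: False}
  {d: True, q: True, p: False}


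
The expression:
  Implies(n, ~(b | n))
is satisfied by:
  {n: False}


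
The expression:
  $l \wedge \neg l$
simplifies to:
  $\text{False}$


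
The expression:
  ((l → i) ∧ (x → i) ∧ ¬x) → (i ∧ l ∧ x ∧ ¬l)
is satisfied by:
  {x: True, l: True, i: False}
  {x: True, l: False, i: False}
  {x: True, i: True, l: True}
  {x: True, i: True, l: False}
  {l: True, i: False, x: False}


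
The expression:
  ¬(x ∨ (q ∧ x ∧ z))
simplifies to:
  ¬x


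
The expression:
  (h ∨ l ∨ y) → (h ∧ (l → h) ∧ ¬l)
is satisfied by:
  {h: True, l: False, y: False}
  {l: False, y: False, h: False}
  {y: True, h: True, l: False}


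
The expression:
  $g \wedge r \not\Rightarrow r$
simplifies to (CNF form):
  $\text{False}$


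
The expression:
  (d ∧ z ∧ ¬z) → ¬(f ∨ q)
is always true.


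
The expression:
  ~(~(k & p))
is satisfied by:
  {p: True, k: True}


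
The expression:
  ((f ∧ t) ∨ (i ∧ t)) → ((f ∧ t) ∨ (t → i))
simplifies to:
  True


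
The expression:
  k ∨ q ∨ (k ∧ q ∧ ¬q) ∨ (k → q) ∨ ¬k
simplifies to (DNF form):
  True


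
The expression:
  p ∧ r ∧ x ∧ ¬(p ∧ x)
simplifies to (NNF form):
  False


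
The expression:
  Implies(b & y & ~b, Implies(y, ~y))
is always true.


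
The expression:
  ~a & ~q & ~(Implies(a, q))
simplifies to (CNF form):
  False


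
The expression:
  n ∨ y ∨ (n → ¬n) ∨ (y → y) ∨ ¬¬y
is always true.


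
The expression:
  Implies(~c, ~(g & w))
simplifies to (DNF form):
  c | ~g | ~w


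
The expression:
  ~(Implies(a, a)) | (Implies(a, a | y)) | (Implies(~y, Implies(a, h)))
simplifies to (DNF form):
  True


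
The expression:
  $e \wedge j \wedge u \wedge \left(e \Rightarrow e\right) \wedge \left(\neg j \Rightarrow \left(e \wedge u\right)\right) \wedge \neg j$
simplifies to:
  $\text{False}$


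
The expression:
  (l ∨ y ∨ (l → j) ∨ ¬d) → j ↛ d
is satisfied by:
  {j: True, d: False}


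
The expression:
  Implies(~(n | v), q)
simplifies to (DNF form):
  n | q | v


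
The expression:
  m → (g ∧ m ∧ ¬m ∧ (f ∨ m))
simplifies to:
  ¬m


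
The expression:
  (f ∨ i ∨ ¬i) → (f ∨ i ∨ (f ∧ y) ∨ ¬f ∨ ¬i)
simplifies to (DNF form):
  True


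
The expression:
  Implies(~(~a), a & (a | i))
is always true.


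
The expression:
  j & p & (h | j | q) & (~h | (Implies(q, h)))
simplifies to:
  j & p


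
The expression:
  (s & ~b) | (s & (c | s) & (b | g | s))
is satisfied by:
  {s: True}


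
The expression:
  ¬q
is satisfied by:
  {q: False}


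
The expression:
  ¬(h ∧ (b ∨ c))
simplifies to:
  (¬b ∧ ¬c) ∨ ¬h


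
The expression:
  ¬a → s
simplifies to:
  a ∨ s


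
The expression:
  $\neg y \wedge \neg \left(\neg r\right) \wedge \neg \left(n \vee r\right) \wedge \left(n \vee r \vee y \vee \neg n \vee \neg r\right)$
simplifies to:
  $\text{False}$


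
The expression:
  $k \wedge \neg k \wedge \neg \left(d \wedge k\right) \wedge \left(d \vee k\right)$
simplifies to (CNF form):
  $\text{False}$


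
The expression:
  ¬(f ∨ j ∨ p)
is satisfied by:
  {p: False, f: False, j: False}


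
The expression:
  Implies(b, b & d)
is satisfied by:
  {d: True, b: False}
  {b: False, d: False}
  {b: True, d: True}


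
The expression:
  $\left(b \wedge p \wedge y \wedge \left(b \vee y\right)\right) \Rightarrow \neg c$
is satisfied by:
  {p: False, c: False, y: False, b: False}
  {b: True, p: False, c: False, y: False}
  {y: True, p: False, c: False, b: False}
  {b: True, y: True, p: False, c: False}
  {c: True, b: False, p: False, y: False}
  {b: True, c: True, p: False, y: False}
  {y: True, c: True, b: False, p: False}
  {b: True, y: True, c: True, p: False}
  {p: True, y: False, c: False, b: False}
  {b: True, p: True, y: False, c: False}
  {y: True, p: True, b: False, c: False}
  {b: True, y: True, p: True, c: False}
  {c: True, p: True, y: False, b: False}
  {b: True, c: True, p: True, y: False}
  {y: True, c: True, p: True, b: False}


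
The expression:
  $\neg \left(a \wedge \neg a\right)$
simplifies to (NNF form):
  $\text{True}$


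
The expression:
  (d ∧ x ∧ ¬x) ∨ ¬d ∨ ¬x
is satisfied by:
  {d: False, x: False}
  {x: True, d: False}
  {d: True, x: False}


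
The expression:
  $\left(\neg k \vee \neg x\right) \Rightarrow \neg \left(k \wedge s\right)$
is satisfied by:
  {x: True, s: False, k: False}
  {s: False, k: False, x: False}
  {x: True, k: True, s: False}
  {k: True, s: False, x: False}
  {x: True, s: True, k: False}
  {s: True, x: False, k: False}
  {x: True, k: True, s: True}


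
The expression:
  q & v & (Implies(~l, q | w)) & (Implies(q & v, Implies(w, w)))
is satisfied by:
  {q: True, v: True}


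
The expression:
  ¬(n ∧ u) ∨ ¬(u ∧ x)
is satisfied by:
  {x: False, u: False, n: False}
  {n: True, x: False, u: False}
  {u: True, x: False, n: False}
  {n: True, u: True, x: False}
  {x: True, n: False, u: False}
  {n: True, x: True, u: False}
  {u: True, x: True, n: False}


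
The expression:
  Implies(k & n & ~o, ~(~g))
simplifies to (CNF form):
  g | o | ~k | ~n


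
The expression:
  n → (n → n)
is always true.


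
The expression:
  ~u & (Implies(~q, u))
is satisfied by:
  {q: True, u: False}


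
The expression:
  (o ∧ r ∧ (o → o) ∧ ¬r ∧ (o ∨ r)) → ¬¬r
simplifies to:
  True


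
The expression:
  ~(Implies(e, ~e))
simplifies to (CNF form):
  e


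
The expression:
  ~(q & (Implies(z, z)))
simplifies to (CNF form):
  ~q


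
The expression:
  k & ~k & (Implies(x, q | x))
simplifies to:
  False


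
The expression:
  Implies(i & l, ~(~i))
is always true.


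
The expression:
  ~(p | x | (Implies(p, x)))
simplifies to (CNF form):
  False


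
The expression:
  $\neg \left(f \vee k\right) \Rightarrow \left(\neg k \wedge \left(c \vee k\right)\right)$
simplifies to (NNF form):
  $c \vee f \vee k$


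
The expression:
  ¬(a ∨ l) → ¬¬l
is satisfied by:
  {a: True, l: True}
  {a: True, l: False}
  {l: True, a: False}


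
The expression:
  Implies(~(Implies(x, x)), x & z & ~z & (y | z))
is always true.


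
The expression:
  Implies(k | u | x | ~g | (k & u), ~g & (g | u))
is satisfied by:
  {u: True, k: False, g: False, x: False}
  {x: True, u: True, k: False, g: False}
  {u: True, k: True, g: False, x: False}
  {x: True, u: True, k: True, g: False}
  {g: True, x: False, k: False, u: False}


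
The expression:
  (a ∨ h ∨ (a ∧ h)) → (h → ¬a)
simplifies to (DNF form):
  ¬a ∨ ¬h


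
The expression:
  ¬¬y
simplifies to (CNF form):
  y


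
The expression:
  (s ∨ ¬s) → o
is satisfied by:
  {o: True}


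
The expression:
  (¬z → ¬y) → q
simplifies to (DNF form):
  q ∨ (y ∧ ¬z)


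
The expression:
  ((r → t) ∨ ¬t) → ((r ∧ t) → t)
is always true.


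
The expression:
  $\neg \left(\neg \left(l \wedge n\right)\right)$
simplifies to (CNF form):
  $l \wedge n$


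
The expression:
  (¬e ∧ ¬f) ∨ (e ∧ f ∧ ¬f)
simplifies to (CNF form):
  ¬e ∧ ¬f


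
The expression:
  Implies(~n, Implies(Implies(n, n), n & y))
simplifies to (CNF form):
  n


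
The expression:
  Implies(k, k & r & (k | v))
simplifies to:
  r | ~k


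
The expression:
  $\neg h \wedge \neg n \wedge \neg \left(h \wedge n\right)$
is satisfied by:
  {n: False, h: False}


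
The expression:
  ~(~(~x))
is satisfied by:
  {x: False}


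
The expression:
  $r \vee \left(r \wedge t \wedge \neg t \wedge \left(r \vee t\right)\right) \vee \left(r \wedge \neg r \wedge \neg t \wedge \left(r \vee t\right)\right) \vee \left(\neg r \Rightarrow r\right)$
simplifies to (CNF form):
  $r$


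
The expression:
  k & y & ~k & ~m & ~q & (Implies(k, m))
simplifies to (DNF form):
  False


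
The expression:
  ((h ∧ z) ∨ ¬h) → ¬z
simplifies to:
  ¬z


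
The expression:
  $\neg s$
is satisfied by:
  {s: False}


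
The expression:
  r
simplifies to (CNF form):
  r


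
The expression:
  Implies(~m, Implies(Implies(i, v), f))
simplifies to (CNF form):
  (f | i | m) & (f | m | ~v)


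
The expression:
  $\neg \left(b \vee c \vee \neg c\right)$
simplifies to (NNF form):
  $\text{False}$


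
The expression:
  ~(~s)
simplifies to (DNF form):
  s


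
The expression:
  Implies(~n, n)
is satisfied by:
  {n: True}


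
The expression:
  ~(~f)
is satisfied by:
  {f: True}


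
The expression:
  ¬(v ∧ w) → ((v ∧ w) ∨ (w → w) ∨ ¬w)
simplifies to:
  True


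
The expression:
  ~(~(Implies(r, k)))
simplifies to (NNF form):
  k | ~r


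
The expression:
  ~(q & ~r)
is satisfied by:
  {r: True, q: False}
  {q: False, r: False}
  {q: True, r: True}


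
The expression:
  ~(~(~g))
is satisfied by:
  {g: False}


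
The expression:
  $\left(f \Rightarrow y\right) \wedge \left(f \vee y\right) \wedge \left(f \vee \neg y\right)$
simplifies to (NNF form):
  $f \wedge y$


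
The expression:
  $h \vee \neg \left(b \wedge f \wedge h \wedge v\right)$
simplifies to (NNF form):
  $\text{True}$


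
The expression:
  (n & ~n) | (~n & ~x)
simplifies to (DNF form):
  ~n & ~x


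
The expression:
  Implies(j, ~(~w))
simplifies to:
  w | ~j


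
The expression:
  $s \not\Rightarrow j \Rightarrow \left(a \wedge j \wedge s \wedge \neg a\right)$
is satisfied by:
  {j: True, s: False}
  {s: False, j: False}
  {s: True, j: True}


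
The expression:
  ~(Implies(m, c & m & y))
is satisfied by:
  {m: True, c: False, y: False}
  {y: True, m: True, c: False}
  {c: True, m: True, y: False}


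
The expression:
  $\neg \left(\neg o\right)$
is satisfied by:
  {o: True}


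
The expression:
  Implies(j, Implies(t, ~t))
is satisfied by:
  {t: False, j: False}
  {j: True, t: False}
  {t: True, j: False}


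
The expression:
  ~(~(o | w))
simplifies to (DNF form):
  o | w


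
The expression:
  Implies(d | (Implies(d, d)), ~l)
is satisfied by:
  {l: False}


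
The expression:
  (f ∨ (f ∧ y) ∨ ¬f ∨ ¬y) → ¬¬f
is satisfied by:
  {f: True}


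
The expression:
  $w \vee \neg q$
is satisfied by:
  {w: True, q: False}
  {q: False, w: False}
  {q: True, w: True}


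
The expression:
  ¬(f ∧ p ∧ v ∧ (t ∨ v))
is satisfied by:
  {p: False, v: False, f: False}
  {f: True, p: False, v: False}
  {v: True, p: False, f: False}
  {f: True, v: True, p: False}
  {p: True, f: False, v: False}
  {f: True, p: True, v: False}
  {v: True, p: True, f: False}


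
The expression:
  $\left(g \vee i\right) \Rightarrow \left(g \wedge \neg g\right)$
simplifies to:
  $\neg g \wedge \neg i$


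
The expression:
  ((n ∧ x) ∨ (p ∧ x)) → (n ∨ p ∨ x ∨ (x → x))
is always true.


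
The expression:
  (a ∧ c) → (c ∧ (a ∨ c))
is always true.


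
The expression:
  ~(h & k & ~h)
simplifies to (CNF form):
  True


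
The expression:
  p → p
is always true.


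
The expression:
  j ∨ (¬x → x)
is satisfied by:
  {x: True, j: True}
  {x: True, j: False}
  {j: True, x: False}


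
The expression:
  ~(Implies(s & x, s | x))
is never true.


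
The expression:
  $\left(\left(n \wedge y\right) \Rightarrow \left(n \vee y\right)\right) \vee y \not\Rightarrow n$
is always true.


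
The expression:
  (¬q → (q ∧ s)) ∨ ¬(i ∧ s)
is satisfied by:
  {q: True, s: False, i: False}
  {s: False, i: False, q: False}
  {i: True, q: True, s: False}
  {i: True, s: False, q: False}
  {q: True, s: True, i: False}
  {s: True, q: False, i: False}
  {i: True, s: True, q: True}


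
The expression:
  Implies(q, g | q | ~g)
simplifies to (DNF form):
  True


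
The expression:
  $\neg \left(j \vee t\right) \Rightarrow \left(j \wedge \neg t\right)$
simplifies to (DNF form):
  $j \vee t$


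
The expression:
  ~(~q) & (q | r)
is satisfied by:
  {q: True}


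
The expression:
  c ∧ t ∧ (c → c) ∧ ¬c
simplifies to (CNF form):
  False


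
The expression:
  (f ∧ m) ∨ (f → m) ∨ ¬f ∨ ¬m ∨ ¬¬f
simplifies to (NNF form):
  True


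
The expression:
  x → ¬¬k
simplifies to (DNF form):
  k ∨ ¬x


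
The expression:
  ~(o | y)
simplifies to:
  ~o & ~y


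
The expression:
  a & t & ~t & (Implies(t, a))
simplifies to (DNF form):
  False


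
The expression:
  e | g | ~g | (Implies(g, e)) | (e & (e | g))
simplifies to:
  True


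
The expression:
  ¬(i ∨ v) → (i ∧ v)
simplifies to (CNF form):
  i ∨ v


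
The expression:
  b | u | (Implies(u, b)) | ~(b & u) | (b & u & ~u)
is always true.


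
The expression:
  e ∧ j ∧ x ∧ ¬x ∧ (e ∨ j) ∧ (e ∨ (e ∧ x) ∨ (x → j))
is never true.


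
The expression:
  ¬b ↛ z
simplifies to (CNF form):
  z ∨ ¬b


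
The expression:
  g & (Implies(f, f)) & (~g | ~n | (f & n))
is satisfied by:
  {f: True, g: True, n: False}
  {g: True, n: False, f: False}
  {n: True, f: True, g: True}


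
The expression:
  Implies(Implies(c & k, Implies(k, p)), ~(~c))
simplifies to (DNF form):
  c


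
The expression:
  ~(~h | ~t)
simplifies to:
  h & t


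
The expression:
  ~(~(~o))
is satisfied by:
  {o: False}


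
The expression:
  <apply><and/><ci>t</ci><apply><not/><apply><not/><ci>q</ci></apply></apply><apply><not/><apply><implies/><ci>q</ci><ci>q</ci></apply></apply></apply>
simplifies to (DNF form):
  <false/>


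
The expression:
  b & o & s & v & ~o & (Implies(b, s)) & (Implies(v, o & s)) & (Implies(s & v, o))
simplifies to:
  False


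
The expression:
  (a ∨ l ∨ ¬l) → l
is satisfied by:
  {l: True}


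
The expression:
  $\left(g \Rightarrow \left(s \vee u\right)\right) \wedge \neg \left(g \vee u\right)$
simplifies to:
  $\neg g \wedge \neg u$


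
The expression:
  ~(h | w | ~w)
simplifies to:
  False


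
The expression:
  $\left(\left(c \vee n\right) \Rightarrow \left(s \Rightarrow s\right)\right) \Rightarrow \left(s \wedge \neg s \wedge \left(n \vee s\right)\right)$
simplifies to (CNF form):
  $\text{False}$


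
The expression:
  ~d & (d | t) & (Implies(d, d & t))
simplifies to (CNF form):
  t & ~d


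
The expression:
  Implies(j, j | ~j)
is always true.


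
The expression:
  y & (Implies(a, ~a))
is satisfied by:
  {y: True, a: False}


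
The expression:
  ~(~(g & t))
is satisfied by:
  {t: True, g: True}


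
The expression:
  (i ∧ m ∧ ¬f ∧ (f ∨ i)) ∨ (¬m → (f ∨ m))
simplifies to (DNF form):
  f ∨ m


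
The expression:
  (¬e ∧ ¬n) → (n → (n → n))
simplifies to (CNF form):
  True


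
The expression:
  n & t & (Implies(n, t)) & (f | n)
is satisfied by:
  {t: True, n: True}


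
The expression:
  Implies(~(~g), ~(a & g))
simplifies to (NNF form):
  ~a | ~g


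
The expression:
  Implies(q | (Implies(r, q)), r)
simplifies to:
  r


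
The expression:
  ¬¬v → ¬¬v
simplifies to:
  True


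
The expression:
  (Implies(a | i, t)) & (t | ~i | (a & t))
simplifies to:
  t | (~a & ~i)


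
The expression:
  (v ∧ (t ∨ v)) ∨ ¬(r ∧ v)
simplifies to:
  True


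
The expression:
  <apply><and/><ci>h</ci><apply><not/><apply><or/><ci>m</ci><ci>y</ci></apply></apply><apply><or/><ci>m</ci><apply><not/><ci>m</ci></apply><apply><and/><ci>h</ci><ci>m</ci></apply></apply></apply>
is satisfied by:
  {h: True, y: False, m: False}


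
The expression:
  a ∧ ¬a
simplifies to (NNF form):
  False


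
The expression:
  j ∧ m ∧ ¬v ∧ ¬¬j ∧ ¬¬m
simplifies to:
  j ∧ m ∧ ¬v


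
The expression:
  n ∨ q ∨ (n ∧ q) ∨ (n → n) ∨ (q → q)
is always true.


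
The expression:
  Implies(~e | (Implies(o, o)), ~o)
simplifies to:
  ~o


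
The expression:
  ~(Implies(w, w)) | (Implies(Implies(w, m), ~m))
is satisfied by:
  {m: False}


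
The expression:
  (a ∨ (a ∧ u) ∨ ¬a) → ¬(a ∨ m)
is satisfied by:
  {a: False, m: False}


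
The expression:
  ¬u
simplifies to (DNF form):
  ¬u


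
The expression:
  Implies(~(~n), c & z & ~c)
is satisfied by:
  {n: False}


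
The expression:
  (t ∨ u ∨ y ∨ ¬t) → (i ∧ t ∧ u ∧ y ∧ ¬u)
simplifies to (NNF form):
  False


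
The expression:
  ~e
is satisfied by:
  {e: False}


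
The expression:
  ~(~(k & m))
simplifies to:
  k & m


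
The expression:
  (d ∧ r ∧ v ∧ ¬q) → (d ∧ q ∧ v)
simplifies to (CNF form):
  q ∨ ¬d ∨ ¬r ∨ ¬v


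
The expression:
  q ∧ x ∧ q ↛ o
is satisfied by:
  {x: True, q: True, o: False}


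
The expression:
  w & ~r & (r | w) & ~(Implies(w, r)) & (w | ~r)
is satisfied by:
  {w: True, r: False}


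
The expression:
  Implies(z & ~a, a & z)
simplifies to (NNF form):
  a | ~z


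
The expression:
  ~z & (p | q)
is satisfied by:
  {q: True, p: True, z: False}
  {q: True, z: False, p: False}
  {p: True, z: False, q: False}


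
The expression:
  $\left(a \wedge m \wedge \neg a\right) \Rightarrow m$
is always true.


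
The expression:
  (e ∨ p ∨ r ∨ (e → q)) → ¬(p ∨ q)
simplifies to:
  ¬p ∧ ¬q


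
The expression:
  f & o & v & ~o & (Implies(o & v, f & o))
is never true.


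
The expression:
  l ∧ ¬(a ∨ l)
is never true.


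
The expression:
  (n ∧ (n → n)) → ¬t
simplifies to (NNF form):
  ¬n ∨ ¬t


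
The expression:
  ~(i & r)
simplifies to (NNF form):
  ~i | ~r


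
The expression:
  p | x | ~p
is always true.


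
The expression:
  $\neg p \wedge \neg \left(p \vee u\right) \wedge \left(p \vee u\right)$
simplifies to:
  $\text{False}$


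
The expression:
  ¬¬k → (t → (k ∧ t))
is always true.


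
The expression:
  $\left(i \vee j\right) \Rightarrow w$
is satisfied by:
  {w: True, i: False, j: False}
  {j: True, w: True, i: False}
  {w: True, i: True, j: False}
  {j: True, w: True, i: True}
  {j: False, i: False, w: False}


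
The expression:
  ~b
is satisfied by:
  {b: False}


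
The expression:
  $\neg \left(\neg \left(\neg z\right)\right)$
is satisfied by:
  {z: False}


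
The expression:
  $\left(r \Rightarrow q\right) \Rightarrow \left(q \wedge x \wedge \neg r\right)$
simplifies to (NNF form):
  $\left(q \vee r\right) \wedge \left(r \vee x\right) \wedge \left(\neg q \vee \neg r\right)$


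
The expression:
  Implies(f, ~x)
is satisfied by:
  {x: False, f: False}
  {f: True, x: False}
  {x: True, f: False}


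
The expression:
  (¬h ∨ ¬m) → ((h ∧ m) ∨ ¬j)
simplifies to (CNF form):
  (h ∨ ¬j) ∧ (m ∨ ¬j)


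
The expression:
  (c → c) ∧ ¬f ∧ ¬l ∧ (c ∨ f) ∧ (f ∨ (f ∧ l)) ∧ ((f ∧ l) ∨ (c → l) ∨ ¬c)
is never true.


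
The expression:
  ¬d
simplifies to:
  ¬d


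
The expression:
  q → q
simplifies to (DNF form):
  True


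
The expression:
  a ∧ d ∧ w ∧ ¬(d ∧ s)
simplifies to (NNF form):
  a ∧ d ∧ w ∧ ¬s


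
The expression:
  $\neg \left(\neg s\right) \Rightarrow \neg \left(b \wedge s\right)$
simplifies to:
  $\neg b \vee \neg s$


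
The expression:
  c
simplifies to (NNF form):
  c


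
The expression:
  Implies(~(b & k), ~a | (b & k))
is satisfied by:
  {b: True, k: True, a: False}
  {b: True, k: False, a: False}
  {k: True, b: False, a: False}
  {b: False, k: False, a: False}
  {b: True, a: True, k: True}


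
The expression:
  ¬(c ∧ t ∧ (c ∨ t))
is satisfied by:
  {c: False, t: False}
  {t: True, c: False}
  {c: True, t: False}


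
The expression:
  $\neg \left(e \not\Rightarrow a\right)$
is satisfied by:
  {a: True, e: False}
  {e: False, a: False}
  {e: True, a: True}


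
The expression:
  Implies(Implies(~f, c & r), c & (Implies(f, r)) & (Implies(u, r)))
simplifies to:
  ~f | (c & r)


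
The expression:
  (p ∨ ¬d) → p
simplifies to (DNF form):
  d ∨ p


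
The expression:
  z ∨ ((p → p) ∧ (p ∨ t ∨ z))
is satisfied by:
  {t: True, z: True, p: True}
  {t: True, z: True, p: False}
  {t: True, p: True, z: False}
  {t: True, p: False, z: False}
  {z: True, p: True, t: False}
  {z: True, p: False, t: False}
  {p: True, z: False, t: False}


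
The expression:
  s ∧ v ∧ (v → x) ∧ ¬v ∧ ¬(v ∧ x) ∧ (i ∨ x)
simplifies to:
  False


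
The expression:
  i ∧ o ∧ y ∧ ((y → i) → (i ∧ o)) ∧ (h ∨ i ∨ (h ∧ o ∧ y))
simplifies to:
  i ∧ o ∧ y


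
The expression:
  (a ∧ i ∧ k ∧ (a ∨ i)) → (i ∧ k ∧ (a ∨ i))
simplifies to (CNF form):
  True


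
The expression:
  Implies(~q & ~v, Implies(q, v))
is always true.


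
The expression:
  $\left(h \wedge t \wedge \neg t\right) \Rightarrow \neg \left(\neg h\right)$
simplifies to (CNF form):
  $\text{True}$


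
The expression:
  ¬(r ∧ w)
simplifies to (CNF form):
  ¬r ∨ ¬w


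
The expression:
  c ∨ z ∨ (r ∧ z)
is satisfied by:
  {z: True, c: True}
  {z: True, c: False}
  {c: True, z: False}


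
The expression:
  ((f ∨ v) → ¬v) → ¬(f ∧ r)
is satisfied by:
  {v: True, r: False, f: False}
  {v: False, r: False, f: False}
  {f: True, v: True, r: False}
  {f: True, v: False, r: False}
  {r: True, v: True, f: False}
  {r: True, v: False, f: False}
  {r: True, f: True, v: True}


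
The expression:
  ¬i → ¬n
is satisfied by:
  {i: True, n: False}
  {n: False, i: False}
  {n: True, i: True}


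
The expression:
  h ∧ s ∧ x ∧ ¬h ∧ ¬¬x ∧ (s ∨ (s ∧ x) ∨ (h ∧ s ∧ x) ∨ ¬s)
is never true.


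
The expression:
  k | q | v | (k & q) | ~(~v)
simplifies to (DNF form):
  k | q | v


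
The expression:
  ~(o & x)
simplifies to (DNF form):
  ~o | ~x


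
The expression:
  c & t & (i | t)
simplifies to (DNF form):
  c & t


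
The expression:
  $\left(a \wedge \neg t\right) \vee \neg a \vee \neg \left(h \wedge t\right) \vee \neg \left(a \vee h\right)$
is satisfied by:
  {h: False, t: False, a: False}
  {a: True, h: False, t: False}
  {t: True, h: False, a: False}
  {a: True, t: True, h: False}
  {h: True, a: False, t: False}
  {a: True, h: True, t: False}
  {t: True, h: True, a: False}


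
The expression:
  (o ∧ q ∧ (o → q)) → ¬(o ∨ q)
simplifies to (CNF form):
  ¬o ∨ ¬q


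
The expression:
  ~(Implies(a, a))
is never true.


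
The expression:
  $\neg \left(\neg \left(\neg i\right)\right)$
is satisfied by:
  {i: False}


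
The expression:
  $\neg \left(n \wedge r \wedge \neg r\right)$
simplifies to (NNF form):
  $\text{True}$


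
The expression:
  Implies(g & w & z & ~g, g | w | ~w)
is always true.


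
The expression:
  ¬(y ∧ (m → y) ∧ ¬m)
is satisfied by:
  {m: True, y: False}
  {y: False, m: False}
  {y: True, m: True}


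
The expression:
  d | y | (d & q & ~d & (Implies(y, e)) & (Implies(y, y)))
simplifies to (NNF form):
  d | y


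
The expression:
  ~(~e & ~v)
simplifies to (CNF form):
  e | v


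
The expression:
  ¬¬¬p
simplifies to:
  ¬p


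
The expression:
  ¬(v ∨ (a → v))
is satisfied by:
  {a: True, v: False}


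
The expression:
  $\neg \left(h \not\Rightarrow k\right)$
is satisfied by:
  {k: True, h: False}
  {h: False, k: False}
  {h: True, k: True}


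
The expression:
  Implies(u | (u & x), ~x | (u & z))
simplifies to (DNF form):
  z | ~u | ~x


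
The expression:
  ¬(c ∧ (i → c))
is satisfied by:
  {c: False}


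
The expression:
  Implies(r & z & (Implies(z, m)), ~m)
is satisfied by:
  {m: False, z: False, r: False}
  {r: True, m: False, z: False}
  {z: True, m: False, r: False}
  {r: True, z: True, m: False}
  {m: True, r: False, z: False}
  {r: True, m: True, z: False}
  {z: True, m: True, r: False}


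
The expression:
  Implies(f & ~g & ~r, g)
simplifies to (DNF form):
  g | r | ~f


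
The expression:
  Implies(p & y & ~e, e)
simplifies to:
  e | ~p | ~y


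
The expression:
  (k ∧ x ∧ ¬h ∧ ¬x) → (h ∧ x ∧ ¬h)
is always true.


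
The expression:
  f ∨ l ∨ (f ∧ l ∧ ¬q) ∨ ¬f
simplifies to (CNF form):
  True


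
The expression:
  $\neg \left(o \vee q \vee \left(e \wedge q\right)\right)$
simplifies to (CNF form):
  $\neg o \wedge \neg q$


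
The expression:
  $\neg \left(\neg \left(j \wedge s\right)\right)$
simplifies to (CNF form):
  $j \wedge s$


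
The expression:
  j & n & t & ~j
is never true.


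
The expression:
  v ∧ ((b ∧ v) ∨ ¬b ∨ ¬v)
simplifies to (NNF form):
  v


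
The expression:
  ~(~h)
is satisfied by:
  {h: True}


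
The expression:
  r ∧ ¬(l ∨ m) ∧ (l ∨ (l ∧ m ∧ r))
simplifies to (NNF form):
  False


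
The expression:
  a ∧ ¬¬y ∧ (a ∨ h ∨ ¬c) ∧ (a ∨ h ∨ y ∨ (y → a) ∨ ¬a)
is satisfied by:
  {a: True, y: True}


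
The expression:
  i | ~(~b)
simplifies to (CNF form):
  b | i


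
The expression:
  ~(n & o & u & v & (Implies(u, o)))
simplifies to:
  ~n | ~o | ~u | ~v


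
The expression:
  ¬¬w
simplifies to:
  w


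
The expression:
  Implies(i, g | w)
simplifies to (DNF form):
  g | w | ~i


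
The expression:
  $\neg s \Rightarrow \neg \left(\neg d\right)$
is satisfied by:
  {d: True, s: True}
  {d: True, s: False}
  {s: True, d: False}


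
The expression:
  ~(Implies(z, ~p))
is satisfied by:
  {z: True, p: True}


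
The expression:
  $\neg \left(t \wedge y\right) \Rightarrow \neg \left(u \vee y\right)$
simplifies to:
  $\left(t \wedge y\right) \vee \left(\neg u \wedge \neg y\right)$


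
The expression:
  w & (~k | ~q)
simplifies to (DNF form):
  (w & ~k) | (w & ~q)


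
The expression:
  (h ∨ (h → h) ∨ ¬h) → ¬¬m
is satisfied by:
  {m: True}


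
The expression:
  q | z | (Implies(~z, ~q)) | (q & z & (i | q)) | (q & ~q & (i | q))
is always true.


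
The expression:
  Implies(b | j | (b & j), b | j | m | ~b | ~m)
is always true.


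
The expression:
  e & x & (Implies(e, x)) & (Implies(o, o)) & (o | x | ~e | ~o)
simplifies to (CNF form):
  e & x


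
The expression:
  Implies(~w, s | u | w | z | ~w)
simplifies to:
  True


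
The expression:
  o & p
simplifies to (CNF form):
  o & p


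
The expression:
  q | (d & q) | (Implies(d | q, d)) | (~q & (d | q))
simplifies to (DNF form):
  True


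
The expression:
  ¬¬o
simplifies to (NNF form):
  o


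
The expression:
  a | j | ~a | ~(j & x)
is always true.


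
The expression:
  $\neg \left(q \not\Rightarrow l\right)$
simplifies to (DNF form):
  $l \vee \neg q$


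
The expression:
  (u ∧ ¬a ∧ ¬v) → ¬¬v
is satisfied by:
  {a: True, v: True, u: False}
  {a: True, u: False, v: False}
  {v: True, u: False, a: False}
  {v: False, u: False, a: False}
  {a: True, v: True, u: True}
  {a: True, u: True, v: False}
  {v: True, u: True, a: False}


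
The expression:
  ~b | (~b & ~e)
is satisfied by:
  {b: False}


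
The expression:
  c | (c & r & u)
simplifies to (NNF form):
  c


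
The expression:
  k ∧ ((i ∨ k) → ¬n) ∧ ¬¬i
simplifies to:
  i ∧ k ∧ ¬n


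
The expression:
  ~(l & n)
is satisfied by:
  {l: False, n: False}
  {n: True, l: False}
  {l: True, n: False}


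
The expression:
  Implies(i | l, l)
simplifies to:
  l | ~i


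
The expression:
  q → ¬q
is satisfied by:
  {q: False}


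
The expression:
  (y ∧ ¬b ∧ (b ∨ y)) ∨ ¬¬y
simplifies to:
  y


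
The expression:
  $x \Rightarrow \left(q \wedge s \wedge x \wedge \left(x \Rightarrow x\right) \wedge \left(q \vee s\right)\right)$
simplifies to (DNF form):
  $\left(q \wedge s\right) \vee \neg x$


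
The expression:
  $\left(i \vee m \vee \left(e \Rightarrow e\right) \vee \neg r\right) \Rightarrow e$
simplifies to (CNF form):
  $e$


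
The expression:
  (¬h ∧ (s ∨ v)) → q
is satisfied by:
  {h: True, q: True, s: False, v: False}
  {h: True, q: True, v: True, s: False}
  {h: True, q: True, s: True, v: False}
  {h: True, q: True, v: True, s: True}
  {h: True, s: False, v: False, q: False}
  {h: True, v: True, s: False, q: False}
  {h: True, s: True, v: False, q: False}
  {h: True, v: True, s: True, q: False}
  {q: True, s: False, v: False, h: False}
  {v: True, q: True, s: False, h: False}
  {q: True, s: True, v: False, h: False}
  {v: True, q: True, s: True, h: False}
  {q: False, s: False, v: False, h: False}


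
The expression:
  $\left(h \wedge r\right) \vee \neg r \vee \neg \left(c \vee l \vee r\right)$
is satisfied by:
  {h: True, r: False}
  {r: False, h: False}
  {r: True, h: True}


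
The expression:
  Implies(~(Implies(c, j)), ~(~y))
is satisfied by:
  {y: True, j: True, c: False}
  {y: True, j: False, c: False}
  {j: True, y: False, c: False}
  {y: False, j: False, c: False}
  {y: True, c: True, j: True}
  {y: True, c: True, j: False}
  {c: True, j: True, y: False}


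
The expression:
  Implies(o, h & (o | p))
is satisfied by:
  {h: True, o: False}
  {o: False, h: False}
  {o: True, h: True}


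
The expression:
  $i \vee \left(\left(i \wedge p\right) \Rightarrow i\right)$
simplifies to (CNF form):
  $\text{True}$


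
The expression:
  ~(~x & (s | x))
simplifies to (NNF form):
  x | ~s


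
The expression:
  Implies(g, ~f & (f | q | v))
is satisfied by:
  {q: True, v: True, g: False, f: False}
  {q: True, v: False, g: False, f: False}
  {v: True, f: False, q: False, g: False}
  {f: False, v: False, q: False, g: False}
  {f: True, q: True, v: True, g: False}
  {f: True, q: True, v: False, g: False}
  {f: True, v: True, q: False, g: False}
  {f: True, v: False, q: False, g: False}
  {g: True, q: True, v: True, f: False}
  {g: True, q: True, v: False, f: False}
  {g: True, v: True, q: False, f: False}


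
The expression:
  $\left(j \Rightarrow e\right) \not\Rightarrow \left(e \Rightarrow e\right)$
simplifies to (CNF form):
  $\text{False}$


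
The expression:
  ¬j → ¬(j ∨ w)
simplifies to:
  j ∨ ¬w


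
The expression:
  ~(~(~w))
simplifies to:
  ~w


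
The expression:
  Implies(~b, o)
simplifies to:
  b | o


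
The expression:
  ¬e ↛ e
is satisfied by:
  {e: False}


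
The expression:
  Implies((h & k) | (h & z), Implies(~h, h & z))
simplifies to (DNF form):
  True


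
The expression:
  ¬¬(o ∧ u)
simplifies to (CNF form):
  o ∧ u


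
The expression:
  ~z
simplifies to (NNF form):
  ~z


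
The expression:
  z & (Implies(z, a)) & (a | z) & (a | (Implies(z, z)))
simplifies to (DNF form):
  a & z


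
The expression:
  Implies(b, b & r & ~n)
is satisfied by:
  {r: True, n: False, b: False}
  {n: False, b: False, r: False}
  {r: True, n: True, b: False}
  {n: True, r: False, b: False}
  {b: True, r: True, n: False}


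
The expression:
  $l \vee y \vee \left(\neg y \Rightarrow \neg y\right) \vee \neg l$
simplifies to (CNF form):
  $\text{True}$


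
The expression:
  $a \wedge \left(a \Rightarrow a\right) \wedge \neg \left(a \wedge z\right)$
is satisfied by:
  {a: True, z: False}


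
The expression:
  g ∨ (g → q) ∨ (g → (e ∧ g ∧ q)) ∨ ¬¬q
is always true.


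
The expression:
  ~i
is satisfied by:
  {i: False}


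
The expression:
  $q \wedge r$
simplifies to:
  $q \wedge r$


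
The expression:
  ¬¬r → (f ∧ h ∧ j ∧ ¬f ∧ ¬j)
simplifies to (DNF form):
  ¬r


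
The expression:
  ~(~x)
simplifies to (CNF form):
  x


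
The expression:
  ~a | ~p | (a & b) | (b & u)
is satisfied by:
  {b: True, p: False, a: False}
  {p: False, a: False, b: False}
  {b: True, a: True, p: False}
  {a: True, p: False, b: False}
  {b: True, p: True, a: False}
  {p: True, b: False, a: False}
  {b: True, a: True, p: True}


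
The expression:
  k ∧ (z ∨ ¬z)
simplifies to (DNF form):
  k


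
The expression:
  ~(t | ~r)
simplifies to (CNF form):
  r & ~t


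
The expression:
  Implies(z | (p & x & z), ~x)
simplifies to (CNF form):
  ~x | ~z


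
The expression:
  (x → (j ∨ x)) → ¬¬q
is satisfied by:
  {q: True}


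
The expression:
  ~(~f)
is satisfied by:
  {f: True}


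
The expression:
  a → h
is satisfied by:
  {h: True, a: False}
  {a: False, h: False}
  {a: True, h: True}


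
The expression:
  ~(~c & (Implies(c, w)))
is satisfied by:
  {c: True}


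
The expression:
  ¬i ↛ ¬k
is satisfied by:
  {k: True, i: False}


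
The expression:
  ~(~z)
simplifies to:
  z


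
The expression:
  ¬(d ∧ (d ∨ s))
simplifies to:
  ¬d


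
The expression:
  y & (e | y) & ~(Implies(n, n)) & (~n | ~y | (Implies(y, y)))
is never true.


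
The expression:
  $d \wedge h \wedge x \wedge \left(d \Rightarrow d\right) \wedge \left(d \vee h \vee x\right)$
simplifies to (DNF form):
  $d \wedge h \wedge x$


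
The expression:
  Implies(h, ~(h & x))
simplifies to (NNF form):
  ~h | ~x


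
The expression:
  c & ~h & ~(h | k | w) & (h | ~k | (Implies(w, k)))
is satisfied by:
  {c: True, w: False, h: False, k: False}


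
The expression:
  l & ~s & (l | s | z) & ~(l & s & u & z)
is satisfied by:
  {l: True, s: False}


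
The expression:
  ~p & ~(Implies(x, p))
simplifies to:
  x & ~p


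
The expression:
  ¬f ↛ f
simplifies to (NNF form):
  True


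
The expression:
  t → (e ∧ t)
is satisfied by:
  {e: True, t: False}
  {t: False, e: False}
  {t: True, e: True}


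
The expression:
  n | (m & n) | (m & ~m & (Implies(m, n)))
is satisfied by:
  {n: True}


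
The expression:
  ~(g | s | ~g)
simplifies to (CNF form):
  False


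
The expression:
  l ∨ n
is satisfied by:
  {n: True, l: True}
  {n: True, l: False}
  {l: True, n: False}


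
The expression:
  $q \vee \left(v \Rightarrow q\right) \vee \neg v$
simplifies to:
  $q \vee \neg v$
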